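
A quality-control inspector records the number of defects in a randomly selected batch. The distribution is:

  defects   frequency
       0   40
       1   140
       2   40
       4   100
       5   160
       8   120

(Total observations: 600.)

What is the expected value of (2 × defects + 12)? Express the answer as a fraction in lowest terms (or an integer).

299/15

Total = 600, so P(defects=0) = 40/600, etc.
E[2x+12] = (1/15)·12 + (7/30)·14 + (1/15)·16 + (1/6)·20 + (4/15)·22 + (1/5)·28
     = 299/15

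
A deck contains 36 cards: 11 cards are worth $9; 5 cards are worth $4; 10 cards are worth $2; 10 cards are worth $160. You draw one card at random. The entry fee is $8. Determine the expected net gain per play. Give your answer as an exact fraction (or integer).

1451/36 dollars

E[payout] = (11/36)·9 + (5/36)·4 + (10/36)·2 + (10/36)·160 = 1739/36
Expected profit = 1739/36 − 8 = 1451/36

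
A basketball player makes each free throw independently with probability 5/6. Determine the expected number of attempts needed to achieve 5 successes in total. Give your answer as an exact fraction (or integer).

6

By linearity (sum of 5 independent geometric waits), E[trials] = 5/p = 5/(5/6) = 6.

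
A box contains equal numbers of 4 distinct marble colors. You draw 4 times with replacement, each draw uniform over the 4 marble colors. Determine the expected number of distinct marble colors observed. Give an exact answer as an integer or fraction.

Let Xⱼ=1 if type j appears at least once. P(Xⱼ=1) = 1 − ((4−1)/4)^4 = 175/256.
E[#distinct] = 4·175/256 = 175/64.

175/64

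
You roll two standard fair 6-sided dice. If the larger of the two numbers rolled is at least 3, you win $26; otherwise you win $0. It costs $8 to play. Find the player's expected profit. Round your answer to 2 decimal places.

$15.11

E[payout] = (1/9)·0 + (8/9)·26 = 208/9
Expected profit = 208/9 − 8 = 136/9 ≈ $15.11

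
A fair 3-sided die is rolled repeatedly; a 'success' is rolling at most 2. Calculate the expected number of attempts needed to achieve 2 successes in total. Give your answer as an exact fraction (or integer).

3

By linearity (sum of 2 independent geometric waits), E[trials] = 2/p = 2/(2/3) = 3.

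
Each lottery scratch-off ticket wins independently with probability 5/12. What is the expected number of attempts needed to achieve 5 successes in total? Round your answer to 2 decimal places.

By linearity (sum of 5 independent geometric waits), E[trials] = 5/p = 5/(5/12) = 12.
≈ 12.00

12.00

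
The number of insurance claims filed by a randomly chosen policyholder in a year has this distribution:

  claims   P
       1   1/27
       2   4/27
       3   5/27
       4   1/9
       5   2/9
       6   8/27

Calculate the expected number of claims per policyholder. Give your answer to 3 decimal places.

4.222

E[X] = (1/27)·1 + (4/27)·2 + (5/27)·3 + (1/9)·4 + (2/9)·5 + (8/27)·6
     = 38/9 ≈ 4.222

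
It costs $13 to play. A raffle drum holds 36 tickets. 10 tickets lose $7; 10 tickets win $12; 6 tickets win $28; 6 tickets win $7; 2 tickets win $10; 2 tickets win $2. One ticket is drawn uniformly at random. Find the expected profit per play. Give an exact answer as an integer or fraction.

E[payout] = (10/36)·(-7) + (10/36)·12 + (6/36)·28 + (6/36)·7 + (2/36)·10 + (2/36)·2 = 71/9
Expected profit = 71/9 − 13 = -46/9

-46/9 dollars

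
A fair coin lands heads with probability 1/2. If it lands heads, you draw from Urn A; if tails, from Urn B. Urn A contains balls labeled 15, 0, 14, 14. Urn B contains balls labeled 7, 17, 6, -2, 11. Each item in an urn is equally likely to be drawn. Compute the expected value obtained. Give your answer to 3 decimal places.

E[X | Urn A] = (15 + 0 + 14 + 14)/4 = 43/4
E[X | Urn B] = (7 + 17 + 6 − 2 + 11)/5 = 39/5
E[X] = (1/2)·43/4 + (1/2)·39/5 = 371/40 ≈ 9.275

9.275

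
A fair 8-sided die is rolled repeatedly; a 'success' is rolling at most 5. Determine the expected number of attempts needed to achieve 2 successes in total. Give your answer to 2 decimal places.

By linearity (sum of 2 independent geometric waits), E[trials] = 2/p = 2/(5/8) = 16/5.
≈ 3.20

3.20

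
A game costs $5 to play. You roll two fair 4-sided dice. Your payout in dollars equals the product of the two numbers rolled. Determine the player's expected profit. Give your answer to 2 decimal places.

$1.25

Distribution of the product of the two numbers rolled: 1 w.p. 1/16, 2 w.p. 1/8, 3 w.p. 1/8, 4 w.p. 3/16, 6 w.p. 1/8, 8 w.p. 1/8, …
E[payout] = (1/16)·1 + (1/8)·2 + (1/8)·3 + (3/16)·4 + (1/8)·6 + (1/8)·8 + (1/16)·9 + (1/8)·12 + (1/16)·16 = 25/4
Expected profit = 25/4 − 5 = 5/4 ≈ $1.25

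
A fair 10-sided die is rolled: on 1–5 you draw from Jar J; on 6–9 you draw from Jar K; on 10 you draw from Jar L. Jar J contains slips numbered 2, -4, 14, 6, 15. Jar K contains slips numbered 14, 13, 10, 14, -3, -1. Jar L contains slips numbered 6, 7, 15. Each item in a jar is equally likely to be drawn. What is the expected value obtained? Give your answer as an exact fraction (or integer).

221/30

E[X | Jar J] = (2 − 4 + 14 + 6 + 15)/5 = 33/5
E[X | Jar K] = (14 + 13 + 10 + 14 − 3 − 1)/6 = 47/6
E[X | Jar L] = (6 + 7 + 15)/3 = 28/3
E[X] = (1/2)·33/5 + (2/5)·47/6 + (1/10)·28/3 = 221/30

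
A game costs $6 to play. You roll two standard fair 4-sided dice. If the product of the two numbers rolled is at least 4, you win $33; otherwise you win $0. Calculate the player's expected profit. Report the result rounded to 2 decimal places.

E[payout] = (5/16)·0 + (11/16)·33 = 363/16
Expected profit = 363/16 − 6 = 267/16 ≈ $16.69

$16.69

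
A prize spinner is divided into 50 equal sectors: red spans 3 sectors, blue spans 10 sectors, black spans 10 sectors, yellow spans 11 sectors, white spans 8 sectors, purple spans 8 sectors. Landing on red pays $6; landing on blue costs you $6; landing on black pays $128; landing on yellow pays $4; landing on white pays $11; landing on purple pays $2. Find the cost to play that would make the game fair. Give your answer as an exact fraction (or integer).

E[payout] = (3/50)·6 + (10/50)·(-6) + (10/50)·128 + (11/50)·4 + (8/50)·11 + (8/50)·2 = 693/25
Fair fee = E[payout] = 693/25

693/25 dollars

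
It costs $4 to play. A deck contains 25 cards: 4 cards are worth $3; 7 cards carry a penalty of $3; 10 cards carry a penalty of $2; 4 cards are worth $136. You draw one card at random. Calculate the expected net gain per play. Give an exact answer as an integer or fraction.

83/5 dollars

E[payout] = (4/25)·3 + (7/25)·(-3) + (10/25)·(-2) + (4/25)·136 = 103/5
Expected profit = 103/5 − 4 = 83/5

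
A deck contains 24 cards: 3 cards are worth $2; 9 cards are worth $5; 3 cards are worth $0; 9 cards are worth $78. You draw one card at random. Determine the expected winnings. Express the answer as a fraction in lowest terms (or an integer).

E[payout] = (3/24)·2 + (9/24)·5 + (3/24)·0 + (9/24)·78 = 251/8

251/8 dollars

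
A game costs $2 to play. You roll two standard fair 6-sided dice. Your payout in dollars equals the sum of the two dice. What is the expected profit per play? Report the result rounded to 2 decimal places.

Distribution of the sum of the two dice: 2 w.p. 1/36, 3 w.p. 1/18, 4 w.p. 1/12, 5 w.p. 1/9, 6 w.p. 5/36, 7 w.p. 1/6, …
E[payout] = (1/36)·2 + (1/18)·3 + (1/12)·4 + (1/9)·5 + (5/36)·6 + (1/6)·7 + (5/36)·8 + (1/9)·9 + (1/12)·10 + (1/18)·11 + (1/36)·12 = 7
Expected profit = 7 − 2 = 5 ≈ $5.00

$5.00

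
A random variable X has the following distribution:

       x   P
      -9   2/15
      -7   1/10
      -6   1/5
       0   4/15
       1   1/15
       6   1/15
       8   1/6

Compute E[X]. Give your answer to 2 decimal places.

E[X] = (2/15)·(-9) + (1/10)·(-7) + (1/5)·(-6) + (4/15)·0 + (1/15)·1 + (1/15)·6 + (1/6)·8
     = -13/10 ≈ -1.30

-1.30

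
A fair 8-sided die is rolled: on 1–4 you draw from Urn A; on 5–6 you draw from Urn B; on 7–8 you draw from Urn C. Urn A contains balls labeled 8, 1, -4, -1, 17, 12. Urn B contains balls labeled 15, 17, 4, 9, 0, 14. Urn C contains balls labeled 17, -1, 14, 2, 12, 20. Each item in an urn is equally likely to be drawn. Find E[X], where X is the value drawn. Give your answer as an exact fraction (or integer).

E[X | Urn A] = (8 + 1 − 4 − 1 + 17 + 12)/6 = 11/2
E[X | Urn B] = (15 + 17 + 4 + 9 + 0 + 14)/6 = 59/6
E[X | Urn C] = (17 − 1 + 14 + 2 + 12 + 20)/6 = 32/3
E[X] = (1/2)·11/2 + (1/4)·59/6 + (1/4)·32/3 = 63/8

63/8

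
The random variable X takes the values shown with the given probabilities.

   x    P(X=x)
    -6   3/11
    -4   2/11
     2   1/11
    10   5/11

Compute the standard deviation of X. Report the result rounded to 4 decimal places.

7.2773

E[X] = 26/11, E[X²] = 644/11
Var(X) = E[X²] − (E[X])² = 644/11 − 676/121 = 6408/121
SD(X) = √(6408/121) ≈ 7.2773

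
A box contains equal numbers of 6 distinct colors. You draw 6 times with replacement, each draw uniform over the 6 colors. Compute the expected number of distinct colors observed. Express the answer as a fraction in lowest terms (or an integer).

Let Xⱼ=1 if type j appears at least once. P(Xⱼ=1) = 1 − ((6−1)/6)^6 = 31031/46656.
E[#distinct] = 6·31031/46656 = 31031/7776.

31031/7776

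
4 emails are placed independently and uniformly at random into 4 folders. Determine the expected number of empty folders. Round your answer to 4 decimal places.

Let Xⱼ=1 if folder j is empty. P(Xⱼ=1) = ((4-1)/4)^4 = 81/256.
By linearity, E[#empty] = 4·81/256 = 81/64.
≈ 1.2656

1.2656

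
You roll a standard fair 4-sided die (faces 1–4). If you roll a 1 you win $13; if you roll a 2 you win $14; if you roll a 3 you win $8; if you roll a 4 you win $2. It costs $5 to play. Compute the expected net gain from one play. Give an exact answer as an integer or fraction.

17/4 dollars

E[payout] = (1/4)·2 + (1/4)·8 + (1/4)·13 + (1/4)·14 = 37/4
Expected profit = 37/4 − 5 = 17/4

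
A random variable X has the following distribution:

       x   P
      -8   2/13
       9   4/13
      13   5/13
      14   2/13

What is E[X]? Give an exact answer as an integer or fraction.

E[X] = (2/13)·(-8) + (4/13)·9 + (5/13)·13 + (2/13)·14
     = 113/13

113/13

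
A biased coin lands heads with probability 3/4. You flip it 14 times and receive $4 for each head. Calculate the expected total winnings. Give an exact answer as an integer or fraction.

E[#heads] = 14·3/4 = 21/2 (linearity over flips).
E[winnings] = 4·21/2 = 42.

$42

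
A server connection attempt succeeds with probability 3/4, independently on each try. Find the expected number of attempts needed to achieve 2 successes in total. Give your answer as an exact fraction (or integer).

By linearity (sum of 2 independent geometric waits), E[trials] = 2/p = 2/(3/4) = 8/3.

8/3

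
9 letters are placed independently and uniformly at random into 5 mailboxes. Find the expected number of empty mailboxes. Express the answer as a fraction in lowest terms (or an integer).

262144/390625

Let Xⱼ=1 if mailbox j is empty. P(Xⱼ=1) = ((5-1)/5)^9 = 262144/1953125.
By linearity, E[#empty] = 5·262144/1953125 = 262144/390625.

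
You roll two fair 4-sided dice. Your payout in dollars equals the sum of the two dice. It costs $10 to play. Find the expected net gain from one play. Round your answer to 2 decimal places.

-$5.00

Distribution of the sum of the two dice: 2 w.p. 1/16, 3 w.p. 1/8, 4 w.p. 3/16, 5 w.p. 1/4, 6 w.p. 3/16, 7 w.p. 1/8, …
E[payout] = (1/16)·2 + (1/8)·3 + (3/16)·4 + (1/4)·5 + (3/16)·6 + (1/8)·7 + (1/16)·8 = 5
Expected profit = 5 − 10 = -5 ≈ -$5.00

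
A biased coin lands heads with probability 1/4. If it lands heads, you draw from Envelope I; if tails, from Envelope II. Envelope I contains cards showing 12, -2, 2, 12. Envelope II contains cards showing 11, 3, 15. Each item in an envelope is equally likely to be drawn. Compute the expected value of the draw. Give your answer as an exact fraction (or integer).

E[X | Envelope I] = (12 − 2 + 2 + 12)/4 = 6
E[X | Envelope II] = (11 + 3 + 15)/3 = 29/3
E[X] = (1/4)·6 + (3/4)·29/3 = 35/4

35/4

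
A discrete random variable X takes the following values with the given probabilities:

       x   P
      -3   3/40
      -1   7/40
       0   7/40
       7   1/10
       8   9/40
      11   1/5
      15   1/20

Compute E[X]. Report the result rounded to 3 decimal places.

5.050

E[X] = (3/40)·(-3) + (7/40)·(-1) + (7/40)·0 + (1/10)·7 + (9/40)·8 + (1/5)·11 + (1/20)·15
     = 101/20 ≈ 5.050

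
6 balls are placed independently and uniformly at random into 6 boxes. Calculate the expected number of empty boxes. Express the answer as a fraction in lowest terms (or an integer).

15625/7776

Let Xⱼ=1 if box j is empty. P(Xⱼ=1) = ((6-1)/6)^6 = 15625/46656.
By linearity, E[#empty] = 6·15625/46656 = 15625/7776.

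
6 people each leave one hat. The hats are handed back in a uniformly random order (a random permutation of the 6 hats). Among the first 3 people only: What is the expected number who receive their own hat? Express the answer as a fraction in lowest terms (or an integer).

1/2

Let Xᵢ = 1 if person i gets their own hat. For each i, P(Xᵢ=1) = 1/6.
By linearity of expectation, E[X₁+…+X_3] = 3·(1/6) = 1/2.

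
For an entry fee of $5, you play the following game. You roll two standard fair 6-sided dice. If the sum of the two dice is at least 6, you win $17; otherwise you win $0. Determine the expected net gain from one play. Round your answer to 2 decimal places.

$7.28

E[payout] = (5/18)·0 + (13/18)·17 = 221/18
Expected profit = 221/18 − 5 = 131/18 ≈ $7.28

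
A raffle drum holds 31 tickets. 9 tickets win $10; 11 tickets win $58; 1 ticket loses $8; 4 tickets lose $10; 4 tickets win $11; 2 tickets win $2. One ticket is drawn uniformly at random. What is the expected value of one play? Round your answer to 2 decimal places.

E[payout] = (9/31)·10 + (11/31)·58 + (1/31)·(-8) + (4/31)·(-10) + (4/31)·11 + (2/31)·2 = 728/31
≈ $23.48

$23.48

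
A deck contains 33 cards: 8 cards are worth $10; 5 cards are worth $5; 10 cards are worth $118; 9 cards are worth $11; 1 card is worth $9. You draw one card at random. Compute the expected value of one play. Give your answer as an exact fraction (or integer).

E[payout] = (8/33)·10 + (5/33)·5 + (10/33)·118 + (9/33)·11 + (1/33)·9 = 1393/33

1393/33 dollars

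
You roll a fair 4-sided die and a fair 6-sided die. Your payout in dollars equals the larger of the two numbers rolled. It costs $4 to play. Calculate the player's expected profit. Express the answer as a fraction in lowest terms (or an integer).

Distribution of the larger of the two numbers rolled: 1 w.p. 1/24, 2 w.p. 1/8, 3 w.p. 5/24, 4 w.p. 7/24, 5 w.p. 1/6, 6 w.p. 1/6
E[payout] = (1/24)·1 + (1/8)·2 + (5/24)·3 + (7/24)·4 + (1/6)·5 + (1/6)·6 = 47/12
Expected profit = 47/12 − 4 = -1/12

-1/12 dollars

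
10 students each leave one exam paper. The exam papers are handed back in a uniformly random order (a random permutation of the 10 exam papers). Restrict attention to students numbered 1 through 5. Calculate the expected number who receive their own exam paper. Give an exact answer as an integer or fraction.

1/2

Let Xᵢ = 1 if person i gets their own exam paper. For each i, P(Xᵢ=1) = 1/10.
By linearity of expectation, E[X₁+…+X_5] = 5·(1/10) = 1/2.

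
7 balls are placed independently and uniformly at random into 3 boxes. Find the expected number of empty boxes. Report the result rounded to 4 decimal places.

Let Xⱼ=1 if box j is empty. P(Xⱼ=1) = ((3-1)/3)^7 = 128/2187.
By linearity, E[#empty] = 3·128/2187 = 128/729.
≈ 0.1756

0.1756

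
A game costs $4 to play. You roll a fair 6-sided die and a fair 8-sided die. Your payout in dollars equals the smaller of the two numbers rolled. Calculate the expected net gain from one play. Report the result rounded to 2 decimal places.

-$1.23

Distribution of the smaller of the two numbers rolled: 1 w.p. 13/48, 2 w.p. 11/48, 3 w.p. 3/16, 4 w.p. 7/48, 5 w.p. 5/48, 6 w.p. 1/16
E[payout] = (13/48)·1 + (11/48)·2 + (3/16)·3 + (7/48)·4 + (5/48)·5 + (1/16)·6 = 133/48
Expected profit = 133/48 − 4 = -59/48 ≈ -$1.23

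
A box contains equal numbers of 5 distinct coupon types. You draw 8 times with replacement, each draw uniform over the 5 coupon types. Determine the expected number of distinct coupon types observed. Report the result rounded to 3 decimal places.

4.161

Let Xⱼ=1 if type j appears at least once. P(Xⱼ=1) = 1 − ((5−1)/5)^8 = 325089/390625.
E[#distinct] = 5·325089/390625 = 325089/78125.
≈ 4.161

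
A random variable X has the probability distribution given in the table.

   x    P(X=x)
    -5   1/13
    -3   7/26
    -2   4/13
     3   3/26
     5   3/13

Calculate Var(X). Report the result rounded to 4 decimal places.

12.2899

E[X] = (1/13)·(-5) + (7/26)·(-3) + (4/13)·(-2) + (3/26)·3 + (3/13)·5 = -4/13
E[X²] = (1/13)·25 + (7/26)·9 + (4/13)·4 + (3/26)·9 + (3/13)·25 = 161/13
Var(X) = 161/13 − (-4/13)² = 2077/169 ≈ 12.2899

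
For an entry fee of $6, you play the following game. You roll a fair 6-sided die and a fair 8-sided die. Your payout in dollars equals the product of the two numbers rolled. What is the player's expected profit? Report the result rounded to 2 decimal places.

Distribution of the product of the two numbers rolled: 1 w.p. 1/48, 2 w.p. 1/24, 3 w.p. 1/24, 4 w.p. 1/16, 5 w.p. 1/24, 6 w.p. 1/12, …
E[payout] = (1/48)·1 + (1/24)·2 + (1/24)·3 + (1/16)·4 + (1/24)·5 + (1/12)·6 + (1/48)·7 + (1/16)·8 + (1/48)·9 + (1/24)·10 + (1/12)·12 + (1/48)·14 + (1/24)·15 + (1/24)·16 + (1/24)·18 + (1/24)·20 + (1/48)·21 + (1/16)·24 + (1/48)·25 + (1/48)·28 + (1/24)·30 + (1/48)·32 + (1/48)·35 + (1/48)·36 + (1/48)·40 + (1/48)·42 + (1/48)·48 = 63/4
Expected profit = 63/4 − 6 = 39/4 ≈ $9.75

$9.75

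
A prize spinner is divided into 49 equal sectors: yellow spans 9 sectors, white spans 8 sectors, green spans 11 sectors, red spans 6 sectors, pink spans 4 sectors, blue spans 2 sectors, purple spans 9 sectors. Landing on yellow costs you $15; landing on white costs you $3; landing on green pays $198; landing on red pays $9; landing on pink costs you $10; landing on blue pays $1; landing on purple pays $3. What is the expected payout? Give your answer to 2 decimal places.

$42.08

E[payout] = (9/49)·(-15) + (8/49)·(-3) + (11/49)·198 + (6/49)·9 + (4/49)·(-10) + (2/49)·1 + (9/49)·3 = 2062/49
≈ $42.08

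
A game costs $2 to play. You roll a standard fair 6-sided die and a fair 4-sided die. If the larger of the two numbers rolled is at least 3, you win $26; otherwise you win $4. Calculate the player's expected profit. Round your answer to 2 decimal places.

$20.33

E[payout] = (1/6)·4 + (5/6)·26 = 67/3
Expected profit = 67/3 − 2 = 61/3 ≈ $20.33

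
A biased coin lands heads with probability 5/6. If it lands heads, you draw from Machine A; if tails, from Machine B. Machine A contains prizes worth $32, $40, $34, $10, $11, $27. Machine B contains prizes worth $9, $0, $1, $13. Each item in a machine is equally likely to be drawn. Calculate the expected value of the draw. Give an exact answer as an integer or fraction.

E[X | Machine A] = (32 + 40 + 34 + 10 + 11 + 27)/6 = 77/3
E[X | Machine B] = (9 + 0 + 1 + 13)/4 = 23/4
E[X] = (5/6)·77/3 + (1/6)·23/4 = 1609/72

1609/72 dollars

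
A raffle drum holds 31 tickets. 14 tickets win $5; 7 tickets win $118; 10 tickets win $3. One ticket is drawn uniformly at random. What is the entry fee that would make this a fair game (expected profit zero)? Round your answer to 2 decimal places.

E[payout] = (14/31)·5 + (7/31)·118 + (10/31)·3 = 926/31
Fair fee = E[payout] = 926/31 ≈ $29.87

$29.87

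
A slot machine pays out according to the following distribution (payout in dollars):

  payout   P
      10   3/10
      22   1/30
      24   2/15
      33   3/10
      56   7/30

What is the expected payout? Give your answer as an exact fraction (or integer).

E[X] = (3/10)·10 + (1/30)·22 + (2/15)·24 + (3/10)·33 + (7/30)·56
     = 299/10

299/10 dollars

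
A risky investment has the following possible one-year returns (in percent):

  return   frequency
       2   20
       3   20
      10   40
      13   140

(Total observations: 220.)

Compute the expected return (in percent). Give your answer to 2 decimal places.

Total = 220, so P(return=2) = 20/220, etc.
E[X] = (1/11)·2 + (1/11)·3 + (2/11)·10 + (7/11)·13
     = 116/11 ≈ 10.55

10.55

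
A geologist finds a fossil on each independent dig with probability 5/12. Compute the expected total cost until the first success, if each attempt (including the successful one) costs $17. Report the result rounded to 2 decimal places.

E[#attempts] = 1/p = 12/5; E[cost] = 17·12/5 = 204/5.
≈ 40.80

$40.80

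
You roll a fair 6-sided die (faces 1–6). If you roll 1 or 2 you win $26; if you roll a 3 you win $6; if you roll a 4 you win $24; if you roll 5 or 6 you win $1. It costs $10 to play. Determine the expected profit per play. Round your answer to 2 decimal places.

E[payout] = (1/3)·1 + (1/6)·6 + (1/6)·24 + (1/3)·26 = 14
Expected profit = 14 − 10 = 4 ≈ $4.00

$4.00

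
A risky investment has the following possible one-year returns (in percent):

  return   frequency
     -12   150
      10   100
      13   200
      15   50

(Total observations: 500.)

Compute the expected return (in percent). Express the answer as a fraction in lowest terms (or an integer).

51/10

Total = 500, so P(return=-12) = 150/500, etc.
E[X] = (3/10)·(-12) + (1/5)·10 + (2/5)·13 + (1/10)·15
     = 51/10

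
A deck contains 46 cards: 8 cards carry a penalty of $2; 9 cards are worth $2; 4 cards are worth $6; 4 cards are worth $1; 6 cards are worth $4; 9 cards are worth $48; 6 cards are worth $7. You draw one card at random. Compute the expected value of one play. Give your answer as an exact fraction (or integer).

264/23 dollars

E[payout] = (8/46)·(-2) + (9/46)·2 + (4/46)·6 + (4/46)·1 + (6/46)·4 + (9/46)·48 + (6/46)·7 = 264/23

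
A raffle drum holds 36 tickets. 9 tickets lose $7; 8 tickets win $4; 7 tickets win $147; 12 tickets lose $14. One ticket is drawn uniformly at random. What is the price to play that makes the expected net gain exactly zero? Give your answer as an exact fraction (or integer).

415/18 dollars

E[payout] = (9/36)·(-7) + (8/36)·4 + (7/36)·147 + (12/36)·(-14) = 415/18
Fair fee = E[payout] = 415/18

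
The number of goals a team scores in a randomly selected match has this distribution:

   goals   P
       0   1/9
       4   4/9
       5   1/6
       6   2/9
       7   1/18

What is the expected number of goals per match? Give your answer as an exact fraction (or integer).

13/3

E[X] = (1/9)·0 + (4/9)·4 + (1/6)·5 + (2/9)·6 + (1/18)·7
     = 13/3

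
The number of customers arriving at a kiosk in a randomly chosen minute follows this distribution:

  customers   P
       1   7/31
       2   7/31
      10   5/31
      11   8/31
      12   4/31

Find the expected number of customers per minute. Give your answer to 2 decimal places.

6.68

E[X] = (7/31)·1 + (7/31)·2 + (5/31)·10 + (8/31)·11 + (4/31)·12
     = 207/31 ≈ 6.68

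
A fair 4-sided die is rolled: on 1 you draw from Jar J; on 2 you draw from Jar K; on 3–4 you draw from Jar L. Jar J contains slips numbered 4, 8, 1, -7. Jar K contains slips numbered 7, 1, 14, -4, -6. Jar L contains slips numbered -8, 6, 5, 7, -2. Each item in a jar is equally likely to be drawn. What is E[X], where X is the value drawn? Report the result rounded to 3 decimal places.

1.775

E[X | Jar J] = (4 + 8 + 1 − 7)/4 = 3/2
E[X | Jar K] = (7 + 1 + 14 − 4 − 6)/5 = 12/5
E[X | Jar L] = (-8 + 6 + 5 + 7 − 2)/5 = 8/5
E[X] = (1/4)·3/2 + (1/4)·12/5 + (1/2)·8/5 = 71/40 ≈ 1.775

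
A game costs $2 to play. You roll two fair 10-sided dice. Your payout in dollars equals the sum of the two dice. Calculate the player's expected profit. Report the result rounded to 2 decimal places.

$9.00

Distribution of the sum of the two dice: 2 w.p. 1/100, 3 w.p. 1/50, 4 w.p. 3/100, 5 w.p. 1/25, 6 w.p. 1/20, 7 w.p. 3/50, …
E[payout] = (1/100)·2 + (1/50)·3 + (3/100)·4 + (1/25)·5 + (1/20)·6 + (3/50)·7 + (7/100)·8 + (2/25)·9 + (9/100)·10 + (1/10)·11 + (9/100)·12 + (2/25)·13 + (7/100)·14 + (3/50)·15 + (1/20)·16 + (1/25)·17 + (3/100)·18 + (1/50)·19 + (1/100)·20 = 11
Expected profit = 11 − 2 = 9 ≈ $9.00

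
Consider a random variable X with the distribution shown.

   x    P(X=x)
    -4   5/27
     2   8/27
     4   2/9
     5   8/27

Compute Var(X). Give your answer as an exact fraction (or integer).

E[X] = (5/27)·(-4) + (8/27)·2 + (2/9)·4 + (8/27)·5 = 20/9
E[X²] = (5/27)·16 + (8/27)·4 + (2/9)·16 + (8/27)·25 = 136/9
Var(X) = 136/9 − (20/9)² = 824/81

824/81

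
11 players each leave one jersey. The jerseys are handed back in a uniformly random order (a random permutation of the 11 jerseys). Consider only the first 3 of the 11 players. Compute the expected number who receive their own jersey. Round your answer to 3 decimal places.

0.273

Let Xᵢ = 1 if person i gets their own jersey. For each i, P(Xᵢ=1) = 1/11.
By linearity of expectation, E[X₁+…+X_3] = 3·(1/11) = 3/11.
≈ 0.273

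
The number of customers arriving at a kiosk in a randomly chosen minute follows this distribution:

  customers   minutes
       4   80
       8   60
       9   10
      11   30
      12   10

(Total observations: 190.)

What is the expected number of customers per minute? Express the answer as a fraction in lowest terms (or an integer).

134/19

Total = 190, so P(customers=4) = 80/190, etc.
E[X] = (8/19)·4 + (6/19)·8 + (1/19)·9 + (3/19)·11 + (1/19)·12
     = 134/19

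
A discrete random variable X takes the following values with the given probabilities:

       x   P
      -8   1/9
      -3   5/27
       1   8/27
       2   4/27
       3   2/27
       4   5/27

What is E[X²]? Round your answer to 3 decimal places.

13.296

E[X²] = (1/9)·64 + (5/27)·9 + (8/27)·1 + (4/27)·4 + (2/27)·9 + (5/27)·16
     = 359/27 ≈ 13.296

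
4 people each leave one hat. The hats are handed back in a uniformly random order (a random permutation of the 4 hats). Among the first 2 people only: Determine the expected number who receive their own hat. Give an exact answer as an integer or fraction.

1/2

Let Xᵢ = 1 if person i gets their own hat. For each i, P(Xᵢ=1) = 1/4.
By linearity of expectation, E[X₁+…+X_2] = 2·(1/4) = 1/2.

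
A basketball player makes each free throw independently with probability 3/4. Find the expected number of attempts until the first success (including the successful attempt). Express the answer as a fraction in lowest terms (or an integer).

4/3

For a geometric distribution, E[trials] = 1/p = 1/(3/4) = 4/3.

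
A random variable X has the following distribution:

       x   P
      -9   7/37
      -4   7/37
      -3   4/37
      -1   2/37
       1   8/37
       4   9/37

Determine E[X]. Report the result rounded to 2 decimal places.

E[X] = (7/37)·(-9) + (7/37)·(-4) + (4/37)·(-3) + (2/37)·(-1) + (8/37)·1 + (9/37)·4
     = -61/37 ≈ -1.65

-1.65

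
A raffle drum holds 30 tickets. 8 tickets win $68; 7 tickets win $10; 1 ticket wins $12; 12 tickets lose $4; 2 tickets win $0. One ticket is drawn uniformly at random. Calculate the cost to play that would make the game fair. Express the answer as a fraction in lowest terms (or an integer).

289/15 dollars

E[payout] = (8/30)·68 + (7/30)·10 + (1/30)·12 + (12/30)·(-4) + (2/30)·0 = 289/15
Fair fee = E[payout] = 289/15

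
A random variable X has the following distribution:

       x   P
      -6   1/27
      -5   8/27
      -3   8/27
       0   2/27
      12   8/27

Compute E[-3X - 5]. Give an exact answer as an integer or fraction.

E[-3x-5] = (1/27)·13 + (8/27)·10 + (8/27)·4 + (2/27)·(-5) + (8/27)·(-41)
     = -71/9

-71/9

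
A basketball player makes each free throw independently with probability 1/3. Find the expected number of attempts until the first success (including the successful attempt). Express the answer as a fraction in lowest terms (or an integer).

3

For a geometric distribution, E[trials] = 1/p = 1/(1/3) = 3.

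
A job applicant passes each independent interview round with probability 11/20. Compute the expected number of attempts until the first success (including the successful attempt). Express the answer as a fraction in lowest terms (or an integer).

For a geometric distribution, E[trials] = 1/p = 1/(11/20) = 20/11.

20/11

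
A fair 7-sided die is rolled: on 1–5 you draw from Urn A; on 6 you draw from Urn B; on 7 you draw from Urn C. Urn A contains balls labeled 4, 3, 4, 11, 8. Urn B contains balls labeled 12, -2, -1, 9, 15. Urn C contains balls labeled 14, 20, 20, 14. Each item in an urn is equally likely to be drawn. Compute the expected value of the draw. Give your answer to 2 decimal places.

7.66

E[X | Urn A] = (4 + 3 + 4 + 11 + 8)/5 = 6
E[X | Urn B] = (12 − 2 − 1 + 9 + 15)/5 = 33/5
E[X | Urn C] = (14 + 20 + 20 + 14)/4 = 17
E[X] = (5/7)·6 + (1/7)·33/5 + (1/7)·17 = 268/35 ≈ 7.66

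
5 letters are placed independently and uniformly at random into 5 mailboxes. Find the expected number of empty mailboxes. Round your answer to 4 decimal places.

1.6384

Let Xⱼ=1 if mailbox j is empty. P(Xⱼ=1) = ((5-1)/5)^5 = 1024/3125.
By linearity, E[#empty] = 5·1024/3125 = 1024/625.
≈ 1.6384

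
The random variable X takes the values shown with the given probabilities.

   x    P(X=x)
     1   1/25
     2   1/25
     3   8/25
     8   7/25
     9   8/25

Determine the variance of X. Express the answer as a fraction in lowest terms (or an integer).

212/25

E[X] = (1/25)·1 + (1/25)·2 + (8/25)·3 + (7/25)·8 + (8/25)·9 = 31/5
E[X²] = (1/25)·1 + (1/25)·4 + (8/25)·9 + (7/25)·64 + (8/25)·81 = 1173/25
Var(X) = 1173/25 − (31/5)² = 212/25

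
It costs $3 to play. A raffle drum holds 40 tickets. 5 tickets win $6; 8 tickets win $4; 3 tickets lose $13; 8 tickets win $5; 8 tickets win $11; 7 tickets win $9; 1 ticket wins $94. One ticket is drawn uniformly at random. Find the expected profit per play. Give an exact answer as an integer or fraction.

E[payout] = (5/40)·6 + (8/40)·4 + (3/40)·(-13) + (8/40)·5 + (8/40)·11 + (7/40)·9 + (1/40)·94 = 77/10
Expected profit = 77/10 − 3 = 47/10

47/10 dollars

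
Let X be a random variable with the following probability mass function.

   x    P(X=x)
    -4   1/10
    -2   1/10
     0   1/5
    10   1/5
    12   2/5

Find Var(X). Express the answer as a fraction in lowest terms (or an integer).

E[X] = (1/10)·(-4) + (1/10)·(-2) + (1/5)·0 + (1/5)·10 + (2/5)·12 = 31/5
E[X²] = (1/10)·16 + (1/10)·4 + (1/5)·0 + (1/5)·100 + (2/5)·144 = 398/5
Var(X) = 398/5 − (31/5)² = 1029/25

1029/25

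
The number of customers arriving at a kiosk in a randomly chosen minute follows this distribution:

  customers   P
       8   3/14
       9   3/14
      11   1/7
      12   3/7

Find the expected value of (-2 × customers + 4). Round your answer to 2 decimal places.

E[-2x+4] = (3/14)·(-12) + (3/14)·(-14) + (1/7)·(-18) + (3/7)·(-20)
     = -117/7 ≈ -16.71

-16.71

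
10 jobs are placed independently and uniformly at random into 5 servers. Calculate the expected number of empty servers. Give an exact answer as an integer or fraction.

Let Xⱼ=1 if server j is empty. P(Xⱼ=1) = ((5-1)/5)^10 = 1048576/9765625.
By linearity, E[#empty] = 5·1048576/9765625 = 1048576/1953125.

1048576/1953125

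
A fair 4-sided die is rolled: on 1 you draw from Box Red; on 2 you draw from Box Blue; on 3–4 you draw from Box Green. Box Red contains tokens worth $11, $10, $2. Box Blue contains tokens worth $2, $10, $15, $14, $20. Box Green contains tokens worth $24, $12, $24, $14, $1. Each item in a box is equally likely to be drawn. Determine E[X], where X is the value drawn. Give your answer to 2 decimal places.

$12.47

E[X | Box Red] = (11 + 10 + 2)/3 = 23/3
E[X | Box Blue] = (2 + 10 + 15 + 14 + 20)/5 = 61/5
E[X | Box Green] = (24 + 12 + 24 + 14 + 1)/5 = 15
E[X] = (1/4)·23/3 + (1/4)·61/5 + (1/2)·15 = 187/15 ≈ 12.47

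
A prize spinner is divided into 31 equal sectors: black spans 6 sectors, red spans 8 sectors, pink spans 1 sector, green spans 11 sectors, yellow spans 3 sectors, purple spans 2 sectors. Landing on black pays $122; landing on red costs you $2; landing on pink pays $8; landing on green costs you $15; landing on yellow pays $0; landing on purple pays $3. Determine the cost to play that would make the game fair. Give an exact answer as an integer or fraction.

565/31 dollars

E[payout] = (6/31)·122 + (8/31)·(-2) + (1/31)·8 + (11/31)·(-15) + (3/31)·0 + (2/31)·3 = 565/31
Fair fee = E[payout] = 565/31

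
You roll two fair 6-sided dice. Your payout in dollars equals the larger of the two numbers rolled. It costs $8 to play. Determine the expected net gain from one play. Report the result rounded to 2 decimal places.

-$3.53

Distribution of the larger of the two numbers rolled: 1 w.p. 1/36, 2 w.p. 1/12, 3 w.p. 5/36, 4 w.p. 7/36, 5 w.p. 1/4, 6 w.p. 11/36
E[payout] = (1/36)·1 + (1/12)·2 + (5/36)·3 + (7/36)·4 + (1/4)·5 + (11/36)·6 = 161/36
Expected profit = 161/36 − 8 = -127/36 ≈ -$3.53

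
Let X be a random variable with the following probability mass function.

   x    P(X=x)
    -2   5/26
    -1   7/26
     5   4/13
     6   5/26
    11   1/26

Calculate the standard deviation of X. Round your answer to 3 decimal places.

3.775

E[X] = 32/13, E[X²] = 264/13
Var(X) = E[X²] − (E[X])² = 264/13 − 1024/169 = 2408/169
SD(X) = √(2408/169) ≈ 3.775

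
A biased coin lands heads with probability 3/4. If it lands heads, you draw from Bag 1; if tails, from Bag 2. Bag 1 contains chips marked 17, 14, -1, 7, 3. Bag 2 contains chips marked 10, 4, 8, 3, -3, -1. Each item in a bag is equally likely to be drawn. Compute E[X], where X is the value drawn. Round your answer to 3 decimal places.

E[X | Bag 1] = (17 + 14 − 1 + 7 + 3)/5 = 8
E[X | Bag 2] = (10 + 4 + 8 + 3 − 3 − 1)/6 = 7/2
E[X] = (3/4)·8 + (1/4)·7/2 = 55/8 ≈ 6.875

6.875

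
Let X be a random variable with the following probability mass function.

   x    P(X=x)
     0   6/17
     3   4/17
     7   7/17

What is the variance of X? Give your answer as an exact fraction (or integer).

E[X] = (6/17)·0 + (4/17)·3 + (7/17)·7 = 61/17
E[X²] = (6/17)·0 + (4/17)·9 + (7/17)·49 = 379/17
Var(X) = 379/17 − (61/17)² = 2722/289

2722/289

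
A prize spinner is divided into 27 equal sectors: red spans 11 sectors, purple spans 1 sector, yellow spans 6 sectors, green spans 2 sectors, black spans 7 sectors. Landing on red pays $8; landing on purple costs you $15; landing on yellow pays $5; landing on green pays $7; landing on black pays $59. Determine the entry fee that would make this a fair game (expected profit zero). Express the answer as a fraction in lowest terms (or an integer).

530/27 dollars

E[payout] = (11/27)·8 + (1/27)·(-15) + (6/27)·5 + (2/27)·7 + (7/27)·59 = 530/27
Fair fee = E[payout] = 530/27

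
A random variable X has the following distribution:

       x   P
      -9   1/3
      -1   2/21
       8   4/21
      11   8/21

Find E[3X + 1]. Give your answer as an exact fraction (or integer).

E[3x+1] = (1/3)·(-26) + (2/21)·(-2) + (4/21)·25 + (8/21)·34
     = 62/7

62/7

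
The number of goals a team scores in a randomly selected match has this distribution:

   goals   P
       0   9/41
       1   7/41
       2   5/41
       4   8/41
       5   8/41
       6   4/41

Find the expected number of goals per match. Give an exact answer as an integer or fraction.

E[X] = (9/41)·0 + (7/41)·1 + (5/41)·2 + (8/41)·4 + (8/41)·5 + (4/41)·6
     = 113/41

113/41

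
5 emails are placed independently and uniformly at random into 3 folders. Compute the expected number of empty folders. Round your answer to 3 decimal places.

Let Xⱼ=1 if folder j is empty. P(Xⱼ=1) = ((3-1)/3)^5 = 32/243.
By linearity, E[#empty] = 3·32/243 = 32/81.
≈ 0.395

0.395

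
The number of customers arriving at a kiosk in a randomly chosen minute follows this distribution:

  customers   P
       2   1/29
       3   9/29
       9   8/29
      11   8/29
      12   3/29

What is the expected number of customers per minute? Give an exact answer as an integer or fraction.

E[X] = (1/29)·2 + (9/29)·3 + (8/29)·9 + (8/29)·11 + (3/29)·12
     = 225/29

225/29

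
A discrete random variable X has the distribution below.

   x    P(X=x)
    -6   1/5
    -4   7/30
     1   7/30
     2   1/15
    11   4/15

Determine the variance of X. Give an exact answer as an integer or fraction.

E[X] = (1/5)·(-6) + (7/30)·(-4) + (7/30)·1 + (1/15)·2 + (4/15)·11 = 7/6
E[X²] = (1/5)·36 + (7/30)·16 + (7/30)·1 + (1/15)·4 + (4/15)·121 = 437/10
Var(X) = 437/10 − (7/6)² = 7621/180

7621/180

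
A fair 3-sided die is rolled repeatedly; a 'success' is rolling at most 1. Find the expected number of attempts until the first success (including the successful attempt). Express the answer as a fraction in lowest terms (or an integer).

3

For a geometric distribution, E[trials] = 1/p = 1/(1/3) = 3.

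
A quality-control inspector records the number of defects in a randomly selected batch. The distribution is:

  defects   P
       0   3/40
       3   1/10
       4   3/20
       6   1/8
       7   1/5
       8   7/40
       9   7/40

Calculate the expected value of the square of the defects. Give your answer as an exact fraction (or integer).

E[X²] = (3/40)·0 + (1/10)·9 + (3/20)·16 + (1/8)·36 + (1/5)·49 + (7/40)·64 + (7/40)·81
     = 1719/40

1719/40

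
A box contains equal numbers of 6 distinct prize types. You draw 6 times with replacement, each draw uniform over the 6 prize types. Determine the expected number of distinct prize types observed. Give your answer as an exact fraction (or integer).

Let Xⱼ=1 if type j appears at least once. P(Xⱼ=1) = 1 − ((6−1)/6)^6 = 31031/46656.
E[#distinct] = 6·31031/46656 = 31031/7776.

31031/7776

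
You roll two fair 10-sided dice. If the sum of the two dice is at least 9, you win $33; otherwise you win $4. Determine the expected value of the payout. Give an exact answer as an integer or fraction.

622/25 dollars

E[payout] = (7/25)·4 + (18/25)·33 = 622/25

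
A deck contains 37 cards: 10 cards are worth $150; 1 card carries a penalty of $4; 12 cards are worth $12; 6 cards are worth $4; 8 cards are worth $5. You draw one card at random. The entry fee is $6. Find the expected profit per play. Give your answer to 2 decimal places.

E[payout] = (10/37)·150 + (1/37)·(-4) + (12/37)·12 + (6/37)·4 + (8/37)·5 = 1704/37
Expected profit = 1704/37 − 6 = 1482/37 ≈ $40.05

$40.05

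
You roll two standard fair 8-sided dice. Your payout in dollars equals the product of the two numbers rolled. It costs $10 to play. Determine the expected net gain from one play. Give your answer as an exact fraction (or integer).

41/4 dollars

Distribution of the product of the two numbers rolled: 1 w.p. 1/64, 2 w.p. 1/32, 3 w.p. 1/32, 4 w.p. 3/64, 5 w.p. 1/32, 6 w.p. 1/16, …
E[payout] = (1/64)·1 + (1/32)·2 + (1/32)·3 + (3/64)·4 + (1/32)·5 + (1/16)·6 + (1/32)·7 + (1/16)·8 + (1/64)·9 + (1/32)·10 + (1/16)·12 + (1/32)·14 + (1/32)·15 + (3/64)·16 + (1/32)·18 + (1/32)·20 + (1/32)·21 + (1/16)·24 + (1/64)·25 + (1/32)·28 + (1/32)·30 + (1/32)·32 + (1/32)·35 + (1/64)·36 + (1/32)·40 + (1/32)·42 + (1/32)·48 + (1/64)·49 + (1/32)·56 + (1/64)·64 = 81/4
Expected profit = 81/4 − 10 = 41/4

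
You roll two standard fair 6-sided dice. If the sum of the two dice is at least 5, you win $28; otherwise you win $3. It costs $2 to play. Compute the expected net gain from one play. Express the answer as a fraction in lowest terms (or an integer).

E[payout] = (1/6)·3 + (5/6)·28 = 143/6
Expected profit = 143/6 − 2 = 131/6

131/6 dollars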